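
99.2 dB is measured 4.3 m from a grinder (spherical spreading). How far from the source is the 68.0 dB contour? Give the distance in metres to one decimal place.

For a point source L₁ − L₂ = 20·log₁₀(r₂/r₁), so r₂ = r₁·10^((L₁−L₂)/20).
r₂ = 4.3·10^((99.2−68.0)/20) = 4.3·10^(31.2/20) = 156.12 m.

156.1 m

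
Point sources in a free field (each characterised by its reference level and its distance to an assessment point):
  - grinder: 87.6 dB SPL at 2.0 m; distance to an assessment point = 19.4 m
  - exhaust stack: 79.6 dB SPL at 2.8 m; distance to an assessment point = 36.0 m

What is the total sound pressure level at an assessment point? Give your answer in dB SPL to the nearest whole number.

68 dB SPL

Apply inverse-square spreading to bring every level to the receiver, then sum 10^(L/10).
grinder: 87.6 − 20·log₁₀(19.4/2.0) = 87.6 − 19.74 = 67.86 dB SPL.
exhaust stack: 79.6 − 20·log₁₀(36.0/2.8) = 79.6 − 22.18 = 57.42 dB SPL.
Σ 10^(L/10) = 6.668e+06 → L_total = 10·log₁₀(6.668e+06) = 68.24 dB SPL.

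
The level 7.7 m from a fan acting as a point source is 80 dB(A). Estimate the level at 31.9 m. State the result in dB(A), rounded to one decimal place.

67.7 dB(A)

Point-source attenuation: ΔL = 20·log₁₀(r₂/r₁) = 20·log₁₀(31.9/7.7) = 12.346 dB.
L₂ = 80 − 20·log₁₀(31.9/7.7) = 80 − 12.346 = 67.65 dB(A).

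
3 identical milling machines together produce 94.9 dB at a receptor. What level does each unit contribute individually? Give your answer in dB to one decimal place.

3 equal contributions raise the level by 10·log₁₀ 3 = 4.771 dB, so each unit alone gives 94.9 − 4.771.

90.1 dB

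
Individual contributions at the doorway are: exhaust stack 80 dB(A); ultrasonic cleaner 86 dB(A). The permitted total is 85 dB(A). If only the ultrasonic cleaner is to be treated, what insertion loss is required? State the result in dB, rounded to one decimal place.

Everything except the ultrasonic cleaner sums to 10^(80/10) = 1.000e+08 in linear terms, 80.00 dB(A).
The limit corresponds to 10^(85/10) = 3.162e+08; subtracting the fixed part leaves 2.162e+08 for the ultrasonic cleaner, i.e. 83.35 dB(A).
So the ultrasonic cleaner must be reduced from 86 to 83.35 dB(A): IL = 2.65 dB.

2.7 dB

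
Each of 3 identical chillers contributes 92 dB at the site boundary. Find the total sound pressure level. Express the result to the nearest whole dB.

L_total = L₁ + 10·log₁₀ N for N identical incoherent sources.
L_total = 92 + 10·log₁₀(3) = 92 + 4.771 = 96.77 dB.

97 dB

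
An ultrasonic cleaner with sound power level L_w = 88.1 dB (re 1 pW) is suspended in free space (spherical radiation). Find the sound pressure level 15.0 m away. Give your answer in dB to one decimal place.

53.6 dB

Free-field spherical radiation: L_p = L_w − 10·log₁₀(4π·r²), r = 15.0 m.
4π·r² = 2827 m², 10·log₁₀ of that is 34.514 dB.
L_p = 88.1 − 34.514 = 53.59 dB.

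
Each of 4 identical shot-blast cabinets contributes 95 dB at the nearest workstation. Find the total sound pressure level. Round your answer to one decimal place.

101.0 dB

With 4 equal, uncorrelated contributions the intensity is 4× that of one unit, giving a rise of 10·log₁₀ 4.
L_total = 95 + 10·log₁₀(4) = 95 + 6.021 = 101.02 dB.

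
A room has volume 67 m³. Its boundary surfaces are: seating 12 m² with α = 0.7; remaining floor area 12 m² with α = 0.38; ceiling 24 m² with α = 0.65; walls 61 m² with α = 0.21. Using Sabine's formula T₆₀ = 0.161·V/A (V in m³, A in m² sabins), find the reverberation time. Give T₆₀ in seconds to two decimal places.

A = Σ Sᵢαᵢ = 12·0.7 + 12·0.38 + 24·0.65 + 61·0.21 = 41.37 m².
T₆₀ = 0.161·V/A = 0.161·67/41.37 = 0.261 s.

0.26 s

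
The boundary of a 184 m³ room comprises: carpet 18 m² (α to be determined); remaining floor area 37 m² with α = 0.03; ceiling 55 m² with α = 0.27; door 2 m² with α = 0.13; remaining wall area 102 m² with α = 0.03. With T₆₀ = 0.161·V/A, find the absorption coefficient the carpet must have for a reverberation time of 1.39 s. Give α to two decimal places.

0.11

From T₆₀ = 0.161·V/A, the target T₆₀ = 1.39 s needs A = 0.161·184/1.39 = 21.31 m².
Absorption from the other surfaces = 37·0.03 + 55·0.27 + 2·0.13 + 102·0.03 = 19.28 m², so the carpet must supply 2.03 m² over 18 m².
α = 2.03/18 = 0.113.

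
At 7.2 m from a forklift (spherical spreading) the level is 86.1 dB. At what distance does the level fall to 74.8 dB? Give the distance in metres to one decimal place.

26.4 m

For a point source L₁ − L₂ = 20·log₁₀(r₂/r₁), so r₂ = r₁·10^((L₁−L₂)/20).
r₂ = 7.2·10^((86.1−74.8)/20) = 7.2·10^(11.3/20) = 26.44 m.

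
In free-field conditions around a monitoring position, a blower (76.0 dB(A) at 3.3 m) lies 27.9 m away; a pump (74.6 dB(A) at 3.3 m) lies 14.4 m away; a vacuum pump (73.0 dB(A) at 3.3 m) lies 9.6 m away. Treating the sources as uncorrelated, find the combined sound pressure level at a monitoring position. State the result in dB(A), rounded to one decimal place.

First find each source's level at the receiver (point-source: −20·log₁₀(r/r_ref)), then combine on an intensity basis.
blower: 76.0 − 20·log₁₀(27.9/3.3) = 76.0 − 18.54 = 57.46 dB(A).
pump: 74.6 − 20·log₁₀(14.4/3.3) = 74.6 − 12.80 = 61.80 dB(A).
vacuum pump: 73.0 − 20·log₁₀(9.6/3.3) = 73.0 − 9.28 = 63.72 dB(A).
Σ 10^(L/10) = 4.429e+06 → L_total = 10·log₁₀(4.429e+06) = 66.46 dB(A).

66.5 dB(A)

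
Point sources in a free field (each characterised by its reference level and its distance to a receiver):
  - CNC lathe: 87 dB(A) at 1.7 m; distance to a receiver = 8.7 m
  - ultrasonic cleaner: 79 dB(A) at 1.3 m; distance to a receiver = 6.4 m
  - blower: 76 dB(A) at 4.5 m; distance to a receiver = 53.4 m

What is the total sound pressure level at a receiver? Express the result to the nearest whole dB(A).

First find each source's level at the receiver (point-source: −20·log₁₀(r/r_ref)), then combine on an intensity basis.
CNC lathe: 87 − 20·log₁₀(8.7/1.7) = 87 − 14.18 = 72.82 dB(A).
ultrasonic cleaner: 79 − 20·log₁₀(6.4/1.3) = 79 − 13.84 = 65.16 dB(A).
blower: 76 − 20·log₁₀(53.4/4.5) = 76 − 21.49 = 54.51 dB(A).
Σ 10^(L/10) = 2.270e+07 → L_total = 10·log₁₀(2.270e+07) = 73.56 dB(A).

74 dB(A)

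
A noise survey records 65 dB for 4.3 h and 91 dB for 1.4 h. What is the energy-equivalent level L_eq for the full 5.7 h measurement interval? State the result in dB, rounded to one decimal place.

84.9 dB

The energy average is taken in the linear domain: L_eq = 10·log₁₀[(Σ tᵢ·10^(Lᵢ/10))/T], T = 5.7 h.
Σ tᵢ·10^(Lᵢ/10) = 4.3·10^(65/10) + 1.4·10^(91/10) = 1.776e+09.
L_eq = 10·log₁₀(1.776e+09/5.7) = 84.94 dB.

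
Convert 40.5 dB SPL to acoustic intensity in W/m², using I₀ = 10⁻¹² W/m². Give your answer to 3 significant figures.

1.12e-08 W/m²

I/I₀ = 10^(40.5/10) = 1.122e+04, so I = 1.122e+04 × 10⁻¹² W/m².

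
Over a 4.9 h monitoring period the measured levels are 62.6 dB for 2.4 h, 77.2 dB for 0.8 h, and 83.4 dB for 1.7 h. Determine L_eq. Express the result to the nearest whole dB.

79 dB

L_eq = 10·log₁₀[(1/T)·Σ tᵢ·10^(Lᵢ/10)] with T = 4.9 h.
Σ tᵢ·10^(Lᵢ/10) = 2.4·10^(62.6/10) + 0.8·10^(77.2/10) + 1.7·10^(83.4/10) = 4.183e+08.
L_eq = 10·log₁₀(4.183e+08/4.9) = 79.31 dB.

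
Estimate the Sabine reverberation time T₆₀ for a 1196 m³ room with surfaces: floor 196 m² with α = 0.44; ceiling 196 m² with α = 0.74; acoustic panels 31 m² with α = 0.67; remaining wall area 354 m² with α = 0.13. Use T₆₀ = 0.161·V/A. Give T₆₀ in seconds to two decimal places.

A = Σ Sᵢαᵢ = 196·0.44 + 196·0.74 + 31·0.67 + 354·0.13 = 298.07 m².
T₆₀ = 0.161 × 1196 / 298.07 = 0.646 s.

0.65 s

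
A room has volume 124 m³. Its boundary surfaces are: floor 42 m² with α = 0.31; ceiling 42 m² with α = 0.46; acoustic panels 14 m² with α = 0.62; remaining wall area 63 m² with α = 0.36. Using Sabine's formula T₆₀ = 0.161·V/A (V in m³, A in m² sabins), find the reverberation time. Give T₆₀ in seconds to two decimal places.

Summing Sᵢαᵢ: 42·0.31 + 42·0.46 + 14·0.62 + 63·0.36 = 63.70 m².
T₆₀ = 0.161 × 124 / 63.70 = 0.313 s.

0.31 s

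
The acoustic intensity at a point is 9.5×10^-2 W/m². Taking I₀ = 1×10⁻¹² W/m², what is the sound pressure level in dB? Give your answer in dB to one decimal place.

L = 10·log₁₀(I/I₀) = 10·log₁₀(9.5×10^-2/10⁻¹²) = 10·log₁₀(9.5×10^10).
L = 10·(0.9777 + 10) = 109.78 dB.

109.8 dB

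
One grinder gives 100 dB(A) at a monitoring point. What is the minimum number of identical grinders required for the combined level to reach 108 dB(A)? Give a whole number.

N identical sources give L₁ + 10·log₁₀ N, so require 10·log₁₀ N ≥ 108 − 100 = 8.0 dB.
N ≥ 10^(8.0/10) = 6.310, so N = 7.

7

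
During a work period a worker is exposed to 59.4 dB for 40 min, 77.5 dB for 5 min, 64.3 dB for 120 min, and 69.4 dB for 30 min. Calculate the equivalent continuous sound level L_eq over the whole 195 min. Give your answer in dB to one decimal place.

The energy average is taken in the linear domain: L_eq = 10·log₁₀[(Σ tᵢ·10^(Lᵢ/10))/T], T = 195 min.
Σ tᵢ·10^(Lᵢ/10) = 40·10^(59.4/10) + 5·10^(77.5/10) + 120·10^(64.3/10) + 30·10^(69.4/10) = 9.003e+08.
L_eq = 10·log₁₀(9.003e+08/195) = 66.64 dB.

66.6 dB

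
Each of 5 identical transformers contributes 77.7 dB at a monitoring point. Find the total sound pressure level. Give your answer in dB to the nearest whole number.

N identical incoherent sources raise the level by 10·log₁₀ N.
L_total = 77.7 + 10·log₁₀(5) = 77.7 + 6.990 = 84.69 dB.

85 dB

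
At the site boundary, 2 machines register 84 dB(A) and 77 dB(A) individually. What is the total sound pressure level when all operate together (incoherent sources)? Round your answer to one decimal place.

84.8 dB(A)

For uncorrelated sources the intensities add, so convert each level to linear form, sum, and take 10·log₁₀ of the total.
Σ 10^(L/10) = 10^(84/10) + 10^(77/10) = 3.013e+08.
L_total = 10·log₁₀(3.013e+08) = 84.79 dB(A).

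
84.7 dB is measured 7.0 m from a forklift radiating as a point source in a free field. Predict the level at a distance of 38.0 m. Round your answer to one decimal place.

70.0 dB

Spherical spreading from a point source gives a 20·log₁₀(r₂/r₁) drop.
L₂ = 84.7 − 20·log₁₀(38.0/7.0) = 84.7 − 14.694 = 70.01 dB.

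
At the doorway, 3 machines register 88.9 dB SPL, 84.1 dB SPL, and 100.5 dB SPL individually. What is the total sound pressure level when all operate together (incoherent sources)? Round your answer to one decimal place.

100.9 dB SPL

For uncorrelated sources the intensities add, so convert each level to linear form, sum, and take 10·log₁₀ of the total.
Σ 10^(L/10) = 10^(88.9/10) + 10^(84.1/10) + 10^(100.5/10) = 1.225e+10.
L_total = 10·log₁₀(1.225e+10) = 100.88 dB SPL.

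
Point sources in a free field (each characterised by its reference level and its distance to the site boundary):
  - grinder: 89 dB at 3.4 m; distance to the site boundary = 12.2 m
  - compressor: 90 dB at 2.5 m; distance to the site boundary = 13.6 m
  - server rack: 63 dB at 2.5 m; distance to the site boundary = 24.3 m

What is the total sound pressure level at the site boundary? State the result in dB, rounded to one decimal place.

79.8 dB

Apply inverse-square spreading to bring every level to the receiver, then sum 10^(L/10).
grinder: 89 − 20·log₁₀(12.2/3.4) = 89 − 11.10 = 77.90 dB.
compressor: 90 − 20·log₁₀(13.6/2.5) = 90 − 14.71 = 75.29 dB.
server rack: 63 − 20·log₁₀(24.3/2.5) = 63 − 19.75 = 43.25 dB.
Σ 10^(L/10) = 9.551e+07 → L_total = 10·log₁₀(9.551e+07) = 79.80 dB.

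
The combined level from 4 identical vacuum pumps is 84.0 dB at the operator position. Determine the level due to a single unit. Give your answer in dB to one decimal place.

Dividing the total intensity by 4 lowers the level by 10·log₁₀ 4 = 6.021 dB: L₁ = 84.0 − 6.021.

78.0 dB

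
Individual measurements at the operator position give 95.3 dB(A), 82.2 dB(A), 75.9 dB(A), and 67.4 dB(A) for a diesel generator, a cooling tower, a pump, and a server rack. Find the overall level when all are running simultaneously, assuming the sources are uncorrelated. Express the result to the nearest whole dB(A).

96 dB(A)

Incoherent sources combine by intensity addition: L_total = 10·log₁₀(Σ 10^(L_i/10)).
Σ 10^(L/10) = 10^(95.3/10) + 10^(82.2/10) + 10^(75.9/10) + 10^(67.4/10) = 3.599e+09.
L_total = 10·log₁₀(3.599e+09) = 95.56 dB(A).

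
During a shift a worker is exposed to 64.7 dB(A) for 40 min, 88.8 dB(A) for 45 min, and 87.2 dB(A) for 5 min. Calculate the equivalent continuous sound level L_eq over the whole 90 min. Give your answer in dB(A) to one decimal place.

86.1 dB(A)

Weight each interval's intensity by its duration and average over T = 90 min:
Σ tᵢ·10^(Lᵢ/10) = 40·10^(64.7/10) + 45·10^(88.8/10) + 5·10^(87.2/10) = 3.688e+10.
L_eq = 10·log₁₀(3.688e+10/90) = 86.13 dB(A).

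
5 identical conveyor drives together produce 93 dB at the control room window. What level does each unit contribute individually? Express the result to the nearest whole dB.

86 dB

For N identical incoherent sources L_total = L₁ + 10·log₁₀ N, so L₁ = 93 − 10·log₁₀(5) = 93 − 6.990.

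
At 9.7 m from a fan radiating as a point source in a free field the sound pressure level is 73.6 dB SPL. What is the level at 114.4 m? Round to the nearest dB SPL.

52 dB SPL

For a point source, L₂ = L₁ − 20·log₁₀(r₂/r₁).
L₂ = 73.6 − 20·log₁₀(114.4/9.7) = 73.6 − 21.433 = 52.17 dB SPL.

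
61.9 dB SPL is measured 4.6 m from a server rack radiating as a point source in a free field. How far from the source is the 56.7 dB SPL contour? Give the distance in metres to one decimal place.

8.4 m

For a point source L₁ − L₂ = 20·log₁₀(r₂/r₁), so r₂ = r₁·10^((L₁−L₂)/20).
r₂ = 4.6·10^((61.9−56.7)/20) = 4.6·10^(5.2/20) = 8.37 m.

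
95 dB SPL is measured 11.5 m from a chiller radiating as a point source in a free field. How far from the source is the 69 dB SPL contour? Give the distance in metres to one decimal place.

229.5 m

Point-source spreading drops the level by 20·log₁₀(r₂/r₁); inverting, r₂/r₁ = 10^(ΔL/20).
r₂ = 11.5·10^((95−69)/20) = 11.5·10^(26.0/20) = 229.46 m.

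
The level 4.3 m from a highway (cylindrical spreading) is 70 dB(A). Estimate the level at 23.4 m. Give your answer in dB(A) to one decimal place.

For a line source, L₂ = L₁ − 10·log₁₀(r₂/r₁).
L₂ = 70 − 10·log₁₀(23.4/4.3) = 70 − 7.357 = 62.64 dB(A).

62.6 dB(A)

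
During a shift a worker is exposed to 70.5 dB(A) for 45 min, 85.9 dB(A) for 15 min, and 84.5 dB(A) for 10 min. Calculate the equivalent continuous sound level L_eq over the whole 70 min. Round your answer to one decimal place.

Weight each interval's intensity by its duration and average over T = 70 min:
Σ tᵢ·10^(Lᵢ/10) = 45·10^(70.5/10) + 15·10^(85.9/10) + 10·10^(84.5/10) = 9.159e+09.
L_eq = 10·log₁₀(9.159e+09/70) = 81.17 dB(A).

81.2 dB(A)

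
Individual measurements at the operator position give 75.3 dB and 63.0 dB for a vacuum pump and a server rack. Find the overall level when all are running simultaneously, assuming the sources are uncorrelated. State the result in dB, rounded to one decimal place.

75.5 dB

Incoherent sources combine by intensity addition: L_total = 10·log₁₀(Σ 10^(L_i/10)).
Σ 10^(L/10) = 10^(75.3/10) + 10^(63.0/10) = 3.588e+07.
L_total = 10·log₁₀(3.588e+07) = 75.55 dB.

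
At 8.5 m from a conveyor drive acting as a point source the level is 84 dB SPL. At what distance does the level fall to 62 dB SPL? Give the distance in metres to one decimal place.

Point-source spreading drops the level by 20·log₁₀(r₂/r₁); inverting, r₂/r₁ = 10^(ΔL/20).
r₂ = 8.5·10^((84−62)/20) = 8.5·10^(22.0/20) = 107.01 m.

107.0 m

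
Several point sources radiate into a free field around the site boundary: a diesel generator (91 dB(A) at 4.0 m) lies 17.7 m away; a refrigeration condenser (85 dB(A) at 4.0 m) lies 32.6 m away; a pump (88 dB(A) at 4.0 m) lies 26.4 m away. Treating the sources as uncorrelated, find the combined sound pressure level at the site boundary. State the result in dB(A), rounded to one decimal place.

79.2 dB(A)

Apply inverse-square spreading to bring every level to the receiver, then sum 10^(L/10).
diesel generator: 91 − 20·log₁₀(17.7/4.0) = 91 − 12.92 = 78.08 dB(A).
refrigeration condenser: 85 − 20·log₁₀(32.6/4.0) = 85 − 18.22 = 66.78 dB(A).
pump: 88 − 20·log₁₀(26.4/4.0) = 88 − 16.39 = 71.61 dB(A).
Σ 10^(L/10) = 8.354e+07 → L_total = 10·log₁₀(8.354e+07) = 79.22 dB(A).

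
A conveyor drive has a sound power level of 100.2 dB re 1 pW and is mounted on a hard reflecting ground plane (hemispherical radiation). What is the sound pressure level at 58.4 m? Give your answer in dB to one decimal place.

56.9 dB

The power spreads over a hemisphere of area 2π·r², so L_p = L_w − 10·log₁₀(2π·r²).
2π·r² = 2.143e+04 m², 10·log₁₀ of that is 43.310 dB.
L_p = 100.2 − 43.310 = 56.89 dB.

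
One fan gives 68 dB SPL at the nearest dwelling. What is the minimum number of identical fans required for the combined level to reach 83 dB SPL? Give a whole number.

The shortfall is 83 − 68 = 15.0 dB, and N units add 10·log₁₀ N, so need 10·log₁₀ N ≥ 15.0.
N ≥ 10^(15.0/10) = 31.623, so N = 32.

32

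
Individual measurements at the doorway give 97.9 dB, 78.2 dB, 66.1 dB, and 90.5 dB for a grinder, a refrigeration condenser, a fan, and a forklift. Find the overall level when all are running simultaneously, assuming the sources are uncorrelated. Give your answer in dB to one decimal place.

98.7 dB

Incoherent sources combine by intensity addition: L_total = 10·log₁₀(Σ 10^(L_i/10)).
Σ 10^(L/10) = 10^(97.9/10) + 10^(78.2/10) + 10^(66.1/10) + 10^(90.5/10) = 7.358e+09.
L_total = 10·log₁₀(7.358e+09) = 98.67 dB.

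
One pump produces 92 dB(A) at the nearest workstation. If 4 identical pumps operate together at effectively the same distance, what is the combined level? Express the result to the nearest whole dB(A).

N identical incoherent sources raise the level by 10·log₁₀ N.
L_total = 92 + 10·log₁₀(4) = 92 + 6.021 = 98.02 dB(A).

98 dB(A)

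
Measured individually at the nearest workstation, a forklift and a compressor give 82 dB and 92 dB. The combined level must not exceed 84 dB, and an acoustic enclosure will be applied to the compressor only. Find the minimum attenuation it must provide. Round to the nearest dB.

12 dB

Everything except the compressor sums to 10^(82/10) = 1.585e+08 in linear terms, 82.00 dB.
The limit corresponds to 10^(84/10) = 2.512e+08; subtracting the fixed part leaves 9.270e+07 for the compressor, i.e. 79.67 dB.
Required insertion loss = 92 − 79.67 = 12.33 dB.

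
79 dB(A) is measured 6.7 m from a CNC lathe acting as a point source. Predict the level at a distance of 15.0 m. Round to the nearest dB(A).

For a point source, L₂ = L₁ − 20·log₁₀(r₂/r₁).
L₂ = 79 − 20·log₁₀(15.0/6.7) = 79 − 7.000 = 72.00 dB(A).

72 dB(A)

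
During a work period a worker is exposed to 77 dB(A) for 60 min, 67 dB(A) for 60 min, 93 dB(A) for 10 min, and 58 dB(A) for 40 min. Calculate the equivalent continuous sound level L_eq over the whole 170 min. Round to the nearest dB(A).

L_eq = 10·log₁₀[(1/T)·Σ tᵢ·10^(Lᵢ/10)] with T = 170 min.
Σ tᵢ·10^(Lᵢ/10) = 60·10^(77/10) + 60·10^(67/10) + 10·10^(93/10) + 40·10^(58/10) = 2.329e+10.
L_eq = 10·log₁₀(2.329e+10/170) = 81.37 dB(A).

81 dB(A)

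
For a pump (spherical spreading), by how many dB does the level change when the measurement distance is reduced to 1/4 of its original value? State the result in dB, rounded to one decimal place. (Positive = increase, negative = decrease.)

+12.0 dB

Point-source spreading: ΔL = −20·log₁₀(r₂/r₁).
ΔL = −20·log₁₀(0.25) = +12.04 dB.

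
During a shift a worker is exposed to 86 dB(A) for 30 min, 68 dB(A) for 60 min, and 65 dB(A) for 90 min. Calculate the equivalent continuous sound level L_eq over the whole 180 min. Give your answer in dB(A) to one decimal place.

78.5 dB(A)

Weight each interval's intensity by its duration and average over T = 180 min:
Σ tᵢ·10^(Lᵢ/10) = 30·10^(86/10) + 60·10^(68/10) + 90·10^(65/10) = 1.261e+10.
L_eq = 10·log₁₀(1.261e+10/180) = 78.45 dB(A).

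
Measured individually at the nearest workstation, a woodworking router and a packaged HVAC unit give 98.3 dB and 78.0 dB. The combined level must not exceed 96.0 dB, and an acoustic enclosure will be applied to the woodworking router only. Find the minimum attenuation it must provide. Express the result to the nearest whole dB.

The untreated sources together contribute 10^(78.0/10) = 6.310e+07, i.e. 78.00 dB.
To meet 96.0 dB overall, the treated woodworking router may contribute at most 10^(96.0/10) − 6.310e+07 = 3.918e+09, i.e. 95.93 dB.
Required insertion loss = 98.3 − 95.93 = 2.37 dB.

2 dB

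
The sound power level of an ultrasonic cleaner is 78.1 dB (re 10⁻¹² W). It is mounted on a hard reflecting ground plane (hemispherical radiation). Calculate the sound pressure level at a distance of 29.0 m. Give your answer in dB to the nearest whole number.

L_p = L_w − 10·log₁₀(2π·r²) with r = 29.0 m.
2π·r² = 5284 m², 10·log₁₀ of that is 37.230 dB.
L_p = 78.1 − 37.230 = 40.87 dB.

41 dB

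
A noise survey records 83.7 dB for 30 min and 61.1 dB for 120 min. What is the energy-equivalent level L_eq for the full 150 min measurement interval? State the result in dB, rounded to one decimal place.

76.8 dB

The energy average is taken in the linear domain: L_eq = 10·log₁₀[(Σ tᵢ·10^(Lᵢ/10))/T], T = 150 min.
Σ tᵢ·10^(Lᵢ/10) = 30·10^(83.7/10) + 120·10^(61.1/10) = 7.187e+09.
L_eq = 10·log₁₀(7.187e+09/150) = 76.80 dB.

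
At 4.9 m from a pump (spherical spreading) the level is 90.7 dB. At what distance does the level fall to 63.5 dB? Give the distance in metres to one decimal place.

112.3 m

For a point source L₁ − L₂ = 20·log₁₀(r₂/r₁), so r₂ = r₁·10^((L₁−L₂)/20).
r₂ = 4.9·10^((90.7−63.5)/20) = 4.9·10^(27.2/20) = 112.25 m.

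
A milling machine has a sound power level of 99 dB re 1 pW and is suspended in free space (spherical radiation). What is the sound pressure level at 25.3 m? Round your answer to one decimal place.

59.9 dB

Free-field spherical radiation: L_p = L_w − 10·log₁₀(4π·r²), r = 25.3 m.
4π·r² = 8044 m², 10·log₁₀ of that is 39.055 dB.
L_p = 99 − 39.055 = 59.95 dB.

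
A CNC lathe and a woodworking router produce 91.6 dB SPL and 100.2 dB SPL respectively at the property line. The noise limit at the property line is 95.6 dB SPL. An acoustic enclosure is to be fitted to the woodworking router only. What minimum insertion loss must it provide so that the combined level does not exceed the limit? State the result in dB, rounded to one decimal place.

Fixed contribution from the other source: Σ 10^(L/10) = 10^(91.6/10) = 1.445e+09 (91.60 dB SPL).
To meet 95.6 dB SPL overall, the treated woodworking router may contribute at most 10^(95.6/10) − 1.445e+09 = 2.185e+09, i.e. 93.40 dB SPL.
Required insertion loss = 100.2 − 93.40 = 6.80 dB.

6.8 dB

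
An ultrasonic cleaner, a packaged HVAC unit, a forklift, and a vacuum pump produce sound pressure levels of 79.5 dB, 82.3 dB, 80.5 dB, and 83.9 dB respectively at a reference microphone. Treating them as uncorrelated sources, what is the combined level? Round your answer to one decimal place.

For uncorrelated sources the intensities add, so convert each level to linear form, sum, and take 10·log₁₀ of the total.
Σ 10^(L/10) = 10^(79.5/10) + 10^(82.3/10) + 10^(80.5/10) + 10^(83.9/10) = 6.166e+08.
L_total = 10·log₁₀(6.166e+08) = 87.90 dB.

87.9 dB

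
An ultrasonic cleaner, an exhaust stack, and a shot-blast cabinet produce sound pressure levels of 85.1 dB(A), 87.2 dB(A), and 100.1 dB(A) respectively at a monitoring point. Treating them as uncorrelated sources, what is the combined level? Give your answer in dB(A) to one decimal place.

Incoherent sources combine by intensity addition: L_total = 10·log₁₀(Σ 10^(L_i/10)).
Σ 10^(L/10) = 10^(85.1/10) + 10^(87.2/10) + 10^(100.1/10) = 1.108e+10.
L_total = 10·log₁₀(1.108e+10) = 100.45 dB(A).

100.4 dB(A)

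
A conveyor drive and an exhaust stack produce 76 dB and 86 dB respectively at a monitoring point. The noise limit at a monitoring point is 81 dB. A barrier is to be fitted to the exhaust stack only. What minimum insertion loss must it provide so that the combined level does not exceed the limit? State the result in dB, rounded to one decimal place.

6.7 dB

The untreated sources together contribute 10^(76/10) = 3.981e+07, i.e. 76.00 dB.
To meet 81 dB overall, the treated exhaust stack may contribute at most 10^(81/10) − 3.981e+07 = 8.608e+07, i.e. 79.35 dB.
Required insertion loss = 86 − 79.35 = 6.65 dB.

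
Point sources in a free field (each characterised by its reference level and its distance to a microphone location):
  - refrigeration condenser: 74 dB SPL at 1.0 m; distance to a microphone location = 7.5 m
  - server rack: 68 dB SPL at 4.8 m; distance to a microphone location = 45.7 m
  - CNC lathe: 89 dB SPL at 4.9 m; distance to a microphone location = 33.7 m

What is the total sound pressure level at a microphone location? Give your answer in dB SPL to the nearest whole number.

72 dB SPL

First find each source's level at the receiver (point-source: −20·log₁₀(r/r_ref)), then combine on an intensity basis.
refrigeration condenser: 74 − 20·log₁₀(7.5/1.0) = 74 − 17.50 = 56.50 dB SPL.
server rack: 68 − 20·log₁₀(45.7/4.8) = 68 − 19.57 = 48.43 dB SPL.
CNC lathe: 89 − 20·log₁₀(33.7/4.9) = 89 − 16.75 = 72.25 dB SPL.
Σ 10^(L/10) = 1.731e+07 → L_total = 10·log₁₀(1.731e+07) = 72.38 dB SPL.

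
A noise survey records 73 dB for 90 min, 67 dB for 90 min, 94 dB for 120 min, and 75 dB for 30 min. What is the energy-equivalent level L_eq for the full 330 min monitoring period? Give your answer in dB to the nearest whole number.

90 dB

The energy average is taken in the linear domain: L_eq = 10·log₁₀[(Σ tᵢ·10^(Lᵢ/10))/T], T = 330 min.
Σ tᵢ·10^(Lᵢ/10) = 90·10^(73/10) + 90·10^(67/10) + 120·10^(94/10) + 30·10^(75/10) = 3.046e+11.
L_eq = 10·log₁₀(3.046e+11/330) = 89.65 dB.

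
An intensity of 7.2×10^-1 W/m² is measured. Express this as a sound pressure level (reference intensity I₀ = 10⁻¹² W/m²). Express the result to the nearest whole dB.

119 dB

L = 10·log₁₀(I/I₀) = 10·log₁₀(7.2×10^-1/10⁻¹²) = 10·log₁₀(7.2×10^11).
L = 10·(0.8573 + 11) = 118.57 dB.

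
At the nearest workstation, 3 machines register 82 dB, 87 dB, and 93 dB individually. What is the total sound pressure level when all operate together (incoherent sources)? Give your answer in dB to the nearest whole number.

Incoherent sources combine by intensity addition: L_total = 10·log₁₀(Σ 10^(L_i/10)).
Σ 10^(L/10) = 10^(82/10) + 10^(87/10) + 10^(93/10) = 2.655e+09.
L_total = 10·log₁₀(2.655e+09) = 94.24 dB.

94 dB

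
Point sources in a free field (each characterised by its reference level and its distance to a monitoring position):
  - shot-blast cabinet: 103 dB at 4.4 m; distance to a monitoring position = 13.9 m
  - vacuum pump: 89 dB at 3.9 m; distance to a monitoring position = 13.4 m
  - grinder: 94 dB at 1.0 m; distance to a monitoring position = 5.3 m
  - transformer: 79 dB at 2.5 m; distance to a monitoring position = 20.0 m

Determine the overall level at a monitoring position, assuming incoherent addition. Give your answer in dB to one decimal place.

Apply inverse-square spreading to bring every level to the receiver, then sum 10^(L/10).
shot-blast cabinet: 103 − 20·log₁₀(13.9/4.4) = 103 − 9.99 = 93.01 dB.
vacuum pump: 89 − 20·log₁₀(13.4/3.9) = 89 − 10.72 = 78.28 dB.
grinder: 94 − 20·log₁₀(5.3/1.0) = 94 − 14.49 = 79.51 dB.
transformer: 79 − 20·log₁₀(20.0/2.5) = 79 − 18.06 = 60.94 dB.
Σ 10^(L/10) = 2.157e+09 → L_total = 10·log₁₀(2.157e+09) = 93.34 dB.

93.3 dB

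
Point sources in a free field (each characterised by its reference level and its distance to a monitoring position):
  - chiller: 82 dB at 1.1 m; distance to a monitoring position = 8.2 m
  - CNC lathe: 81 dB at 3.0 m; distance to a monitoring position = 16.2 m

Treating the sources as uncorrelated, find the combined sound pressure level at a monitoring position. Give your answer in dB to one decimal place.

Propagate each source to the receiver with L = L_ref − 20·log₁₀(r/r_ref), then add intensities.
chiller: 82 − 20·log₁₀(8.2/1.1) = 82 − 17.45 = 64.55 dB.
CNC lathe: 81 − 20·log₁₀(16.2/3.0) = 81 − 14.65 = 66.35 dB.
Σ 10^(L/10) = 7.169e+06 → L_total = 10·log₁₀(7.169e+06) = 68.55 dB.

68.6 dB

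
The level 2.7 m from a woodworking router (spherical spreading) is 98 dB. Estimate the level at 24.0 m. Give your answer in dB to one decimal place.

79.0 dB

Spherical spreading from a point source gives a 20·log₁₀(r₂/r₁) drop.
L₂ = 98 − 20·log₁₀(24.0/2.7) = 98 − 18.977 = 79.02 dB.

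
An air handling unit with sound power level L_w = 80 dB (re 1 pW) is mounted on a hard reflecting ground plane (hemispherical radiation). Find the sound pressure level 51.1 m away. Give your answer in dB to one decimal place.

L_p = L_w − 10·log₁₀(2π·r²) with r = 51.1 m.
2π·r² = 1.641e+04 m², 10·log₁₀ of that is 42.150 dB.
L_p = 80 − 42.150 = 37.85 dB.

37.8 dB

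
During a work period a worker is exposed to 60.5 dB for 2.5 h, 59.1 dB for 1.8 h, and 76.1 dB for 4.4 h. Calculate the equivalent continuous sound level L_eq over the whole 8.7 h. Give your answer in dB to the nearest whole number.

73 dB

The energy average is taken in the linear domain: L_eq = 10·log₁₀[(Σ tᵢ·10^(Lᵢ/10))/T], T = 8.7 h.
Σ tᵢ·10^(Lᵢ/10) = 2.5·10^(60.5/10) + 1.8·10^(59.1/10) + 4.4·10^(76.1/10) = 1.835e+08.
L_eq = 10·log₁₀(1.835e+08/8.7) = 73.24 dB.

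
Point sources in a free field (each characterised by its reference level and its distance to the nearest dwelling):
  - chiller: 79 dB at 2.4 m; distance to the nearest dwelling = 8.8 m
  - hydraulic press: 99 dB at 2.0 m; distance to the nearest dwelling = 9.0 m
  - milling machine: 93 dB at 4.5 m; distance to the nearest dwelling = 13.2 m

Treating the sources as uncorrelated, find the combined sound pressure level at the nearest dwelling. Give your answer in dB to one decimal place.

88.0 dB

Apply inverse-square spreading to bring every level to the receiver, then sum 10^(L/10).
chiller: 79 − 20·log₁₀(8.8/2.4) = 79 − 11.29 = 67.71 dB.
hydraulic press: 99 − 20·log₁₀(9.0/2.0) = 99 − 13.06 = 85.94 dB.
milling machine: 93 − 20·log₁₀(13.2/4.5) = 93 − 9.35 = 83.65 dB.
Σ 10^(L/10) = 6.301e+08 → L_total = 10·log₁₀(6.301e+08) = 87.99 dB.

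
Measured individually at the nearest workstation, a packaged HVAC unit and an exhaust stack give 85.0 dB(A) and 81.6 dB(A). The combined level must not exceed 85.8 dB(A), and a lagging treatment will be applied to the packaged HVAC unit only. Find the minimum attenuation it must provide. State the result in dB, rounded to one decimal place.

1.3 dB

Fixed contribution from the other source: Σ 10^(L/10) = 10^(81.6/10) = 1.445e+08 (81.60 dB(A)).
To meet 85.8 dB(A) overall, the treated packaged HVAC unit may contribute at most 10^(85.8/10) − 1.445e+08 = 2.356e+08, i.e. 83.72 dB(A).
Required insertion loss = 85.0 − 83.72 = 1.28 dB.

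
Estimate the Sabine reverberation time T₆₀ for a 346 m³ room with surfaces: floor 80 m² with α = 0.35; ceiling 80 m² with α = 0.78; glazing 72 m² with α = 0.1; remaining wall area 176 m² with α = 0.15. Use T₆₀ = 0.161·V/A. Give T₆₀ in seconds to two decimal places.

Summing Sᵢαᵢ: 80·0.35 + 80·0.78 + 72·0.1 + 176·0.15 = 124.00 m².
T₆₀ = 0.161 × 346 / 124.00 = 0.449 s.

0.45 s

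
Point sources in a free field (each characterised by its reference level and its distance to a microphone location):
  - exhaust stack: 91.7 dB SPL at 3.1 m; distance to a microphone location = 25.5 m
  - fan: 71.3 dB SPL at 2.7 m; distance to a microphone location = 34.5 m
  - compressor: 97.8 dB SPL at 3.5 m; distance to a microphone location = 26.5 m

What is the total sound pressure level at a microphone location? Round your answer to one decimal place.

81.0 dB SPL

First find each source's level at the receiver (point-source: −20·log₁₀(r/r_ref)), then combine on an intensity basis.
exhaust stack: 91.7 − 20·log₁₀(25.5/3.1) = 91.7 − 18.30 = 73.40 dB SPL.
fan: 71.3 − 20·log₁₀(34.5/2.7) = 71.3 − 22.13 = 49.17 dB SPL.
compressor: 97.8 − 20·log₁₀(26.5/3.5) = 97.8 − 17.58 = 80.22 dB SPL.
Σ 10^(L/10) = 1.271e+08 → L_total = 10·log₁₀(1.271e+08) = 81.04 dB SPL.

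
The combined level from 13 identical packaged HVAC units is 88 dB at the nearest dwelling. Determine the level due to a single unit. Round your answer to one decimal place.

For N identical incoherent sources L_total = L₁ + 10·log₁₀ N, so L₁ = 88 − 10·log₁₀(13) = 88 − 11.139.

76.9 dB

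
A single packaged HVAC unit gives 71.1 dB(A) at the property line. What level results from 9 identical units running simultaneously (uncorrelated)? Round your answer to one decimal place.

80.6 dB(A)

L_total = L₁ + 10·log₁₀ N for N identical incoherent sources.
L_total = 71.1 + 10·log₁₀(9) = 71.1 + 9.542 = 80.64 dB(A).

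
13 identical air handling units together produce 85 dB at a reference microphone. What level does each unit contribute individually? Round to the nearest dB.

For N identical incoherent sources L_total = L₁ + 10·log₁₀ N, so L₁ = 85 − 10·log₁₀(13) = 85 − 11.139.

74 dB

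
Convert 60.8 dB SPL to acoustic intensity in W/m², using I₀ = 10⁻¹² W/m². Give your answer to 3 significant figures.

I = I₀·10^(L/10) = 10⁻¹² × 10^(60.8/10) = 10^(-5.920).

1.20e-06 W/m²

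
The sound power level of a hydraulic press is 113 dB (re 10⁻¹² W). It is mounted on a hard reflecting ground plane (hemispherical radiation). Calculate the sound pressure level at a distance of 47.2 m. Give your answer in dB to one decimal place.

71.5 dB

The power spreads over a hemisphere of area 2π·r², so L_p = L_w − 10·log₁₀(2π·r²).
2π·r² = 1.4e+04 m², 10·log₁₀ of that is 41.461 dB.
L_p = 113 − 41.461 = 71.54 dB.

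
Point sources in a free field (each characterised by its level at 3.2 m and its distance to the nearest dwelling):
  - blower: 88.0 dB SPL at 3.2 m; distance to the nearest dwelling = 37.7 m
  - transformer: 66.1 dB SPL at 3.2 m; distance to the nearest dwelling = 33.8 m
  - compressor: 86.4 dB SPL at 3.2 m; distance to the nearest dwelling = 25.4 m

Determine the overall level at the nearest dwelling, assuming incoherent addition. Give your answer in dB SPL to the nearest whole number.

71 dB SPL

First find each source's level at the receiver (point-source: −20·log₁₀(r/r_ref)), then combine on an intensity basis.
blower: 88.0 − 20·log₁₀(37.7/3.2) = 88.0 − 21.42 = 66.58 dB SPL.
transformer: 66.1 − 20·log₁₀(33.8/3.2) = 66.1 − 20.48 = 45.62 dB SPL.
compressor: 86.4 − 20·log₁₀(25.4/3.2) = 86.4 − 17.99 = 68.41 dB SPL.
Σ 10^(L/10) = 1.151e+07 → L_total = 10·log₁₀(1.151e+07) = 70.61 dB SPL.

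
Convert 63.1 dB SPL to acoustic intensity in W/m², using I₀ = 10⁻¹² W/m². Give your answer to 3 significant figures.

2.04e-06 W/m²

I = I₀·10^(L/10) = 10⁻¹² × 10^(63.1/10) = 10^(-5.690).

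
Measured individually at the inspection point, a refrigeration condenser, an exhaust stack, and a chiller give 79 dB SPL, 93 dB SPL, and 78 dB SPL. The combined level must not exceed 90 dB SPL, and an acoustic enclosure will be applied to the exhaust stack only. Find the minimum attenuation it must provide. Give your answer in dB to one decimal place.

Fixed contribution from the other sources: Σ 10^(L/10) = 10^(79/10) + 10^(78/10) = 1.425e+08 (81.54 dB SPL).
The limit corresponds to 10^(90/10) = 1.000e+09; subtracting the fixed part leaves 8.575e+08 for the exhaust stack, i.e. 89.33 dB SPL.
Required insertion loss = 93 − 89.33 = 3.67 dB.

3.7 dB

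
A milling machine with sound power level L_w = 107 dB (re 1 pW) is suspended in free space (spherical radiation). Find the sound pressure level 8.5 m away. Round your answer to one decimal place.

L_p = L_w − 10·log₁₀(4π·r²) with r = 8.5 m.
4π·r² = 907.9 m², 10·log₁₀ of that is 29.580 dB.
L_p = 107 − 29.580 = 77.42 dB.

77.4 dB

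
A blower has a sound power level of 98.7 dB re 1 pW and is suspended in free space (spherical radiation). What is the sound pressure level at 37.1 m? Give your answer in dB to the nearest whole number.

56 dB

L_p = L_w − 10·log₁₀(4π·r²) with r = 37.1 m.
4π·r² = 1.73e+04 m², 10·log₁₀ of that is 42.380 dB.
L_p = 98.7 − 42.380 = 56.32 dB.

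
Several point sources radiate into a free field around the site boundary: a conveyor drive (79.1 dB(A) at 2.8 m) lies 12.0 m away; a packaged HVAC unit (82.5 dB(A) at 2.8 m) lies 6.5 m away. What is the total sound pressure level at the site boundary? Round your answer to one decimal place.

75.7 dB(A)

First find each source's level at the receiver (point-source: −20·log₁₀(r/r_ref)), then combine on an intensity basis.
conveyor drive: 79.1 − 20·log₁₀(12.0/2.8) = 79.1 − 12.64 = 66.46 dB(A).
packaged HVAC unit: 82.5 − 20·log₁₀(6.5/2.8) = 82.5 − 7.32 = 75.18 dB(A).
Σ 10^(L/10) = 3.742e+07 → L_total = 10·log₁₀(3.742e+07) = 75.73 dB(A).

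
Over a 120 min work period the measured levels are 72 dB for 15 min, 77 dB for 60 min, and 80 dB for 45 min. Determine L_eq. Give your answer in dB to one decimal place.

78.1 dB

L_eq = 10·log₁₀[(1/T)·Σ tᵢ·10^(Lᵢ/10)] with T = 120 min.
Σ tᵢ·10^(Lᵢ/10) = 15·10^(72/10) + 60·10^(77/10) + 45·10^(80/10) = 7.745e+09.
L_eq = 10·log₁₀(7.745e+09/120) = 78.10 dB.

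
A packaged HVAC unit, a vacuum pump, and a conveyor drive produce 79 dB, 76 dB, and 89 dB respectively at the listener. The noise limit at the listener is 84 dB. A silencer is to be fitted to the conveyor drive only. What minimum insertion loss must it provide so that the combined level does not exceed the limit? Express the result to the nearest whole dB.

8 dB

Fixed contribution from the other sources: Σ 10^(L/10) = 10^(79/10) + 10^(76/10) = 1.192e+08 (80.76 dB).
To meet 84 dB overall, the treated conveyor drive may contribute at most 10^(84/10) − 1.192e+08 = 1.319e+08, i.e. 81.20 dB.
So the conveyor drive must be reduced from 89 to 81.20 dB: IL = 7.80 dB.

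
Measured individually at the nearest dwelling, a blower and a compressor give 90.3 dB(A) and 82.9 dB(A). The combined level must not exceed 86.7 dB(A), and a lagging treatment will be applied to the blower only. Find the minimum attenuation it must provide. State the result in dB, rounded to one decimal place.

5.9 dB

Fixed contribution from the other source: Σ 10^(L/10) = 10^(82.9/10) = 1.950e+08 (82.90 dB(A)).
To meet 86.7 dB(A) overall, the treated blower may contribute at most 10^(86.7/10) − 1.950e+08 = 2.728e+08, i.e. 84.36 dB(A).
So the blower must be reduced from 90.3 to 84.36 dB(A): IL = 5.94 dB.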